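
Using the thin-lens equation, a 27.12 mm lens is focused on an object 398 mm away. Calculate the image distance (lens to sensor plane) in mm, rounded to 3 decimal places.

29.103 mm

1/dᵢ = 1/f − 1/dₒ = 1/27.12 − 1/398 = 0.0343606 mm⁻¹.
dᵢ = 1/0.0343606 ≈ 29.1031 mm.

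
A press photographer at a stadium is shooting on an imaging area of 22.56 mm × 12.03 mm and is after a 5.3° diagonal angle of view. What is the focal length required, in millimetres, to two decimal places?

Sensor diagonal = √(22.56² + 12.03²) = √653.6745 ≈ 25.5671 mm.
From α = 2·arctan(d/2f) we get f = d / (2·tan(α/2)).
With d = 25.5671 mm and α/2 = 2.65°, tan(α/2) ≈ 0.04628, so f ≈ 25.5671 / 0.09257 ≈ 276.1962 mm.

276.20 mm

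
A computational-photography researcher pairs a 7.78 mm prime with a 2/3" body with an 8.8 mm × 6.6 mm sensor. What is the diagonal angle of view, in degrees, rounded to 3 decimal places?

70.516°

Sensor diagonal = √(8.8² + 6.6²) = √121.0000 ≈ 11.0000 mm.
Angle of view α = 2·arctan(d/2f) with d = 11.0000 mm and f = 7.78 mm.
d/2f = 0.70694; arctan(0.70694) ≈ 35.2581°, so α ≈ 70.5161°.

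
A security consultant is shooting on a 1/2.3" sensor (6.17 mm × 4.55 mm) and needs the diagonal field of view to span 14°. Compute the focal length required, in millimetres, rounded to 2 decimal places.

Sensor diagonal = √(6.17² + 4.55²) = √58.7714 ≈ 7.6663 mm.
From α = 2·arctan(d/2f) we get f = d / (2·tan(α/2)).
With d = 7.6663 mm and α/2 = 7°, tan(α/2) ≈ 0.12278, so f ≈ 7.6663 / 0.24557 ≈ 31.2183 mm.

31.22 mm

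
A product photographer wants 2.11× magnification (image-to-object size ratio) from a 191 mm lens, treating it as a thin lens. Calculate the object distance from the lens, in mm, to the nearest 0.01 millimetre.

281.52 mm

With m = dᵢ/dₒ and 1/f = 1/dₒ + 1/dᵢ, substituting dᵢ = m·dₒ gives 1/f = (1 + 1/m)/dₒ, hence dₒ = f·(1 + 1/m).
dₒ = 191 × (1 + 1/2.11) = 191 × 1.47393 ≈ 281.521 mm.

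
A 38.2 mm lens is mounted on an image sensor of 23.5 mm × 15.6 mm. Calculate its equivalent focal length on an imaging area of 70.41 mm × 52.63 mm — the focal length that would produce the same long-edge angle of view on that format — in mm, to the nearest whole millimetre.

114 mm

Equal angle of view means equal width/f ratio, so f₂ = f₁ · (width₂/width₁) = 38.2 × 70.41/23.5.
f₂ = 38.2 × 2.99617 ≈ 114.454 mm.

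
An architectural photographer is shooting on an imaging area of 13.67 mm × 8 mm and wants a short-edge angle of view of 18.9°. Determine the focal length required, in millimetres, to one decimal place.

24.0 mm

From α = 2·arctan(h/2f) we get f = h / (2·tan(α/2)).
With h = 8 mm and α/2 = 9.45°, tan(α/2) ≈ 0.16645, so f ≈ 8 / 0.33289 ≈ 24.0319 mm.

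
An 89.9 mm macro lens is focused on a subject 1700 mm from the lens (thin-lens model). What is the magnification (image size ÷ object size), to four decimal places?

0.0558×

Thin lens: 1/f = 1/dₒ + 1/dᵢ → 1/dᵢ = 1/89.9 − 1/1700 = 0.0105352 mm⁻¹, so dᵢ ≈ 94.9196 mm.
Magnification m = dᵢ/dₒ = 94.9196/1700 ≈ 0.05584.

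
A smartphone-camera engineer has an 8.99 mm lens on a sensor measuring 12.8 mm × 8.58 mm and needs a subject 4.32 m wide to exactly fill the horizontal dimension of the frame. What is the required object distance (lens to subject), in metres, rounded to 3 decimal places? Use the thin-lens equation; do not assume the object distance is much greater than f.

W: 4.32 m = 4320 mm.
Magnification m = w/W = dᵢ/dₒ; combined with 1/f = 1/dₒ + 1/dᵢ this gives dₒ = f·(1 + W/w).
dₒ = 8.99 mm × (1 + 4320/12.8) = 8.99 × 338.5000 ≈ 3043.115 mm = 3.04312 m.

3.043 m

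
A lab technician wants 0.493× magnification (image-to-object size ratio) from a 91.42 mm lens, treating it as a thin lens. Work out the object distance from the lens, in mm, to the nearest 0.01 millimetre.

With m = dᵢ/dₒ and 1/f = 1/dₒ + 1/dᵢ, substituting dᵢ = m·dₒ gives 1/f = (1 + 1/m)/dₒ, hence dₒ = f·(1 + 1/m).
dₒ = 91.42 × (1 + 1/0.493) = 91.42 × 3.02840 ≈ 276.856 mm.

276.86 mm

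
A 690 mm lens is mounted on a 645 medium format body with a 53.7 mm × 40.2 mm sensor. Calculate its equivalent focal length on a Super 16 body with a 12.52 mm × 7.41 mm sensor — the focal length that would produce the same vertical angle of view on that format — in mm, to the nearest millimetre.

Equal angle of view means equal height/f ratio, so f₂ = f₁ · (height₂/height₁) = 690 × 7.41/40.2.
f₂ = 690 × 0.18433 ≈ 127.187 mm.

127 mm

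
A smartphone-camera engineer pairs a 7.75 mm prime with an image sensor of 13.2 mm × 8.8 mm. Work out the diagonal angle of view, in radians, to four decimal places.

Sensor diagonal = √(13.2² + 8.8²) = √251.6800 ≈ 15.8644 mm.
Angle of view α = 2·arctan(d/2f) with d = 15.8644 mm and f = 7.75 mm.
d/2f = 1.02351; arctan(1.02351) ≈ 0.7970 rad, so α ≈ 1.5940 rad.

1.5940 rad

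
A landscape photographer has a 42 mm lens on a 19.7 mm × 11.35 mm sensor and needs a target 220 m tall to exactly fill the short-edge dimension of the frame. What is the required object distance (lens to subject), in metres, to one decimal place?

814.1 m

W: 220 m = 220000 mm.
Magnification m = h/W = dᵢ/dₒ; combined with 1/f = 1/dₒ + 1/dᵢ this gives dₒ = f·(1 + W/h).
dₒ = 42 mm × (1 + 220000/11.35) = 42 × 19384.2599 ≈ 814138.916 mm = 814.139 m.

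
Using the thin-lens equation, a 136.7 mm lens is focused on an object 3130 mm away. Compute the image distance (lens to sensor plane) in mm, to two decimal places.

1/dᵢ = 1/f − 1/dₒ = 1/136.7 − 1/3130 = 0.0069958 mm⁻¹.
dᵢ = 1/0.0069958 ≈ 142.9429 mm.

142.94 mm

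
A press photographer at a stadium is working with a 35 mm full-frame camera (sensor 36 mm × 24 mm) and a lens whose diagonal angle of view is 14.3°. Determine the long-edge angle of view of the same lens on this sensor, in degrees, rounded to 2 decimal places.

11.92°

Sensor diagonal = √(36² + 24²) = √1872.0000 ≈ 43.2666 mm.
From the diagonal AOV: f = 43.2666 / (2·tan(7.15°)) = 43.2666 / 0.25089 ≈ 172.4554 mm.
Long-edge AOV = 2·arctan(36 / (2 × 172.4554)) = 2·arctan(0.10437) ≈ 11.9173°.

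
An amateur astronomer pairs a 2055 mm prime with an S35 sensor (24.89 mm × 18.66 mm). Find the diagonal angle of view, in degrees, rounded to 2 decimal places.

Sensor diagonal = √(24.89² + 18.66²) = √967.7077 ≈ 31.1080 mm.
Angle of view α = 2·arctan(d/2f) with d = 31.1080 mm and f = 2055 mm.
d/2f = 0.00757; arctan(0.00757) ≈ 0.4337°, so α ≈ 0.8673°.

0.87°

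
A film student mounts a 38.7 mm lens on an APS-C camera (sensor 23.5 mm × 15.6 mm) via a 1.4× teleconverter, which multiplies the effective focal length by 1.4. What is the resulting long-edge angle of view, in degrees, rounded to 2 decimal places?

24.47°

Effective focal length f = 38.7 × 1.4 = 54.18 mm.
α = 2·arctan(23.5 / (2 × 54.18)) = 2·arctan(0.21687) ≈ 24.4725°.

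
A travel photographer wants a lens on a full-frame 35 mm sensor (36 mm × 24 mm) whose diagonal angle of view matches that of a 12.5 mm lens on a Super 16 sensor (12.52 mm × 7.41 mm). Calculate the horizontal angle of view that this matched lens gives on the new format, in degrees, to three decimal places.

Sensor diagonal = √(12.52² + 7.41²) = √211.6585 ≈ 14.5485 mm.
Sensor diagonal = √(36² + 24²) = √1872.0000 ≈ 43.2666 mm.
Equal diagonal AOV ⇒ f₂ = f₁ · 43.2666/14.5485 = 12.5 × 2.97396 ≈ 37.1745 mm.
Horizontal AOV on the new format = 2·arctan(36 / (2 × 37.1745)) = 2·arctan(0.48420) ≈ 51.6728°.

51.673°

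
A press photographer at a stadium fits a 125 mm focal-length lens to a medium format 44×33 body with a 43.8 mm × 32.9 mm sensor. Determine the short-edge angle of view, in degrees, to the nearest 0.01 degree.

14.99°

Angle of view α = 2·arctan(h/2f) with h = 32.9 mm and f = 125 mm.
h/2f = 0.13160; arctan(0.13160) ≈ 7.4970°, so α ≈ 14.9941°.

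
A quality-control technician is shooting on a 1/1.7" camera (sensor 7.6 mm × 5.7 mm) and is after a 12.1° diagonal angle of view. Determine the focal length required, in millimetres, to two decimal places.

44.82 mm

Sensor diagonal = √(7.6² + 5.7²) = √90.2500 ≈ 9.5000 mm.
From α = 2·arctan(d/2f) we get f = d / (2·tan(α/2)).
With d = 9.5000 mm and α/2 = 6.05°, tan(α/2) ≈ 0.10599, so f ≈ 9.5000 / 0.21197 ≈ 44.8170 mm.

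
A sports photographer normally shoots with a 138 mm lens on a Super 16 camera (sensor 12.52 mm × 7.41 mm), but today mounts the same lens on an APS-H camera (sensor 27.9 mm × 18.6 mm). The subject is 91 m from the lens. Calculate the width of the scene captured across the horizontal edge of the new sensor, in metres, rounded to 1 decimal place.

The focal length stays 138 mm; the relevant sensor dimension is now w = 27.9 mm. Object distance dₒ = 91 m = 91000 mm.
Thin-lens field width W = w·(dₒ − f)/f = 27.9 × (91000 − 138)/138 ≈ 18369.926 mm = 18.3699 m.

18.4 m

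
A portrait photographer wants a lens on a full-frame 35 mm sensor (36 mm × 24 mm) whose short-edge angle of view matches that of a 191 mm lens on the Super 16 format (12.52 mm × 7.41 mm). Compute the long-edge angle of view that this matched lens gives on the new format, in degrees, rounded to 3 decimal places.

3.333°

Equal short-edge AOV ⇒ f₂ = f₁ · 24/7.41 = 191 × 3.23887 ≈ 618.6235 mm.
Long-edge AOV on the new format = 2·arctan(36 / (2 × 618.6235)) = 2·arctan(0.02910) ≈ 3.3333°.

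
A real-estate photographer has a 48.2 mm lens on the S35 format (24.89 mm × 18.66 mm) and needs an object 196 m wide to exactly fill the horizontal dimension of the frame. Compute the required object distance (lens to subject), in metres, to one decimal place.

W: 196 m = 196000 mm.
Magnification m = w/W = dᵢ/dₒ; combined with 1/f = 1/dₒ + 1/dᵢ this gives dₒ = f·(1 + W/w).
dₒ = 48.2 mm × (1 + 196000/24.89) = 48.2 × 7875.6485 ≈ 379606.255 mm = 379.606 m.

379.6 m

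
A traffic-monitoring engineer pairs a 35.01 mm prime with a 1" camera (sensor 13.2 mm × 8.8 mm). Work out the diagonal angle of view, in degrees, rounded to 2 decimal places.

25.53°

Sensor diagonal = √(13.2² + 8.8²) = √251.6800 ≈ 15.8644 mm.
Angle of view α = 2·arctan(d/2f) with d = 15.8644 mm and f = 35.01 mm.
d/2f = 0.22657; arctan(0.22657) ≈ 12.7660°, so α ≈ 25.5319°.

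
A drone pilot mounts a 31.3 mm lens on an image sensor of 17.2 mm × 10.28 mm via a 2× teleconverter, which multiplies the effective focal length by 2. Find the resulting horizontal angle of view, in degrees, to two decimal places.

15.64°

Effective focal length f = 31.3 × 2 = 62.6 mm.
α = 2·arctan(17.2 / (2 × 62.6)) = 2·arctan(0.13738) ≈ 15.6447°.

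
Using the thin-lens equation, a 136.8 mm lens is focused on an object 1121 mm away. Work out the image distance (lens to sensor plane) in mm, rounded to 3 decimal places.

1/dᵢ = 1/f − 1/dₒ = 1/136.8 − 1/1121 = 0.0064179 mm⁻¹.
dᵢ = 1/0.0064179 ≈ 155.8147 mm.

155.815 mm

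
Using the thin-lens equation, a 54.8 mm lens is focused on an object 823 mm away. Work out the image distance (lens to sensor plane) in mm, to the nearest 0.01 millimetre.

58.71 mm

1/dᵢ = 1/f − 1/dₒ = 1/54.8 − 1/823 = 0.0170331 mm⁻¹.
dᵢ = 1/0.0170331 ≈ 58.7092 mm.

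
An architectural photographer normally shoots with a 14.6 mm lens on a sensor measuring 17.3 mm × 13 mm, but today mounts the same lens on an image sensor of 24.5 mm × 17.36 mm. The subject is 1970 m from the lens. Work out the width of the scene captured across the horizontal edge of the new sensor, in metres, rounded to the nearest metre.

3306 m

The focal length stays 14.6 mm; the relevant sensor dimension is now w = 24.5 mm. Object distance dₒ = 1970 m = 1.97e+06 mm.
Thin-lens field width W = w·(dₒ − f)/f = 24.5 × (1.97e+06 − 14.6)/14.6 ≈ 3305797.418 mm = 3305.8 m.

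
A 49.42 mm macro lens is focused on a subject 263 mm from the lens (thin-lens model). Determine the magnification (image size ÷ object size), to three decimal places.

Thin lens: 1/f = 1/dₒ + 1/dᵢ → 1/dᵢ = 1/49.42 − 1/263 = 0.0164324 mm⁻¹, so dᵢ ≈ 60.8552 mm.
Magnification m = dᵢ/dₒ = 60.8552/263 ≈ 0.23139.

0.231×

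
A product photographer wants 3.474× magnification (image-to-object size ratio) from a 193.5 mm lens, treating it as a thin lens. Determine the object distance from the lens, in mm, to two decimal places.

With m = dᵢ/dₒ and 1/f = 1/dₒ + 1/dᵢ, substituting dᵢ = m·dₒ gives 1/f = (1 + 1/m)/dₒ, hence dₒ = f·(1 + 1/m).
dₒ = 193.5 × (1 + 1/3.474) = 193.5 × 1.28785 ≈ 249.199 mm.

249.20 mm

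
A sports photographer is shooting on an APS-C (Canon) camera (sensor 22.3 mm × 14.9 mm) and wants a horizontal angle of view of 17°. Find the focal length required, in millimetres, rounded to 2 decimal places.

74.61 mm

From α = 2·arctan(w/2f) we get f = w / (2·tan(α/2)).
With w = 22.3 mm and α/2 = 8.5°, tan(α/2) ≈ 0.14945, so f ≈ 22.3 / 0.29890 ≈ 74.6064 mm.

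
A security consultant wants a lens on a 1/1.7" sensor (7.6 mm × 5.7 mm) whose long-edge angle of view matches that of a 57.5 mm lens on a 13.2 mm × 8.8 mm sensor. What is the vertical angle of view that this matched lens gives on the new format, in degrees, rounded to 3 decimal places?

9.841°

Equal long-edge AOV ⇒ f₂ = f₁ · 7.6/13.2 = 57.5 × 0.57576 ≈ 33.1061 mm.
Vertical AOV on the new format = 2·arctan(5.7 / (2 × 33.1061)) = 2·arctan(0.08609) ≈ 9.8406°.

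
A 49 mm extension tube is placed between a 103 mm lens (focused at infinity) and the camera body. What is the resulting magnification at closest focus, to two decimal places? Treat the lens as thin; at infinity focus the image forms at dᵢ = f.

The tube moves the image plane from f to f + e, so dᵢ = 103 + 49 = 152 mm. Focus is achieved when 1/f = 1/dₒ + 1/dᵢ, giving dₒ = 1/(1/f − 1/(f+e)).
Magnification m = dᵢ/dₒ = (f+e)·(1/f − 1/(f+e)) = e/f = 49/103 ≈ 0.4757.

0.48×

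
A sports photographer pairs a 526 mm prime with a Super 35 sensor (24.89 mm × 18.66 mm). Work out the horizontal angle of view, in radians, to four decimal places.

Angle of view α = 2·arctan(w/2f) with w = 24.89 mm and f = 526 mm.
w/2f = 0.02366; arctan(0.02366) ≈ 0.0237 rad, so α ≈ 0.0473 rad.

0.0473 rad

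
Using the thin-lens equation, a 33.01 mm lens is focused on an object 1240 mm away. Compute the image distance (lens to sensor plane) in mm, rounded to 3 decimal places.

1/dᵢ = 1/f − 1/dₒ = 1/33.01 − 1/1240 = 0.0294874 mm⁻¹.
dᵢ = 1/0.0294874 ≈ 33.9128 mm.

33.913 mm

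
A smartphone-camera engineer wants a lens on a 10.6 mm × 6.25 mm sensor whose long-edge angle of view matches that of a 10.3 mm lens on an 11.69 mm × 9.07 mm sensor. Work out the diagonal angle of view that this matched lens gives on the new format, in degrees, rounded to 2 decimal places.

Equal long-edge AOV ⇒ f₂ = f₁ · 10.6/11.69 = 10.3 × 0.90676 ≈ 9.3396 mm.
Sensor diagonal = √(10.6² + 6.25²) = √151.4225 ≈ 12.3054 mm.
Diagonal AOV on the new format = 2·arctan(12.3054 / (2 × 9.3396)) = 2·arctan(0.65877) ≈ 66.7517°.

66.75°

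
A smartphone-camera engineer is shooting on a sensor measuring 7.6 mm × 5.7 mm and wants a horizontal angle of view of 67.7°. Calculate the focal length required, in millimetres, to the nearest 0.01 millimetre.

From α = 2·arctan(w/2f) we get f = w / (2·tan(α/2)).
With w = 7.6 mm and α/2 = 33.85°, tan(α/2) ≈ 0.67071, so f ≈ 7.6 / 1.34141 ≈ 5.6657 mm.

5.67 mm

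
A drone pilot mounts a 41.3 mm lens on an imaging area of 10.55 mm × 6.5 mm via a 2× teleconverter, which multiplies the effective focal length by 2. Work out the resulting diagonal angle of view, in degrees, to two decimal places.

Effective focal length f = 41.3 × 2 = 82.6 mm.
Sensor diagonal = √(10.55² + 6.5²) = √153.5525 ≈ 12.3916 mm.
α = 2·arctan(12.392 / (2 × 82.6)) = 2·arctan(0.07501) ≈ 8.5794°.

8.58°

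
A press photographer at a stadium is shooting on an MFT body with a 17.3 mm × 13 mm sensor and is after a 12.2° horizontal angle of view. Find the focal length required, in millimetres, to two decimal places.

80.94 mm

From α = 2·arctan(w/2f) we get f = w / (2·tan(α/2)).
With w = 17.3 mm and α/2 = 6.1°, tan(α/2) ≈ 0.10687, so f ≈ 17.3 / 0.21374 ≈ 80.9401 mm.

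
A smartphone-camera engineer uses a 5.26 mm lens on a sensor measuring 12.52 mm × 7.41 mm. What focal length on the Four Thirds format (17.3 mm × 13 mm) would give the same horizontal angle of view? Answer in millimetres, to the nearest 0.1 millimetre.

7.3 mm

Equal angle of view means equal width/f ratio, so f₂ = f₁ · (width₂/width₁) = 5.26 × 17.3/12.52.
f₂ = 5.26 × 1.38179 ≈ 7.268 mm.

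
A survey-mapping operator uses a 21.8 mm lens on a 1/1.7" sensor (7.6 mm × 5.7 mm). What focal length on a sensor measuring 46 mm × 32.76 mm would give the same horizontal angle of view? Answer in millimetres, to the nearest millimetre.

132 mm

Equal angle of view means equal width/f ratio, so f₂ = f₁ · (width₂/width₁) = 21.8 × 46/7.6.
f₂ = 21.8 × 6.05263 ≈ 131.947 mm.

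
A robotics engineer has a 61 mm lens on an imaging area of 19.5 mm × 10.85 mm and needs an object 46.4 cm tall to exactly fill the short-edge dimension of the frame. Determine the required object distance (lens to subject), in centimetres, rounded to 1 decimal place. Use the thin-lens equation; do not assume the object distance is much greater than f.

W: 46.4 cm = 464 mm.
Magnification m = h/W = dᵢ/dₒ; combined with 1/f = 1/dₒ + 1/dᵢ this gives dₒ = f·(1 + W/h).
dₒ = 61 mm × (1 + 464/10.85) = 61 × 43.7650 ≈ 2669.664 mm = 266.966 cm.

267.0 cm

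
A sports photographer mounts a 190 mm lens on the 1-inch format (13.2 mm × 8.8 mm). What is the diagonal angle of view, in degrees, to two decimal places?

4.78°

Sensor diagonal = √(13.2² + 8.8²) = √251.6800 ≈ 15.8644 mm.
Angle of view α = 2·arctan(d/2f) with d = 15.8644 mm and f = 190 mm.
d/2f = 0.04175; arctan(0.04175) ≈ 2.3906°, so α ≈ 4.7812°.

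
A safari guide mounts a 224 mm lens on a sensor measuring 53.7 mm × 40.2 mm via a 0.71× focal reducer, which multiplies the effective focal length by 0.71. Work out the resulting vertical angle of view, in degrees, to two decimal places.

14.41°

Effective focal length f = 224 × 0.71 = 159.04 mm.
α = 2·arctan(40.2 / (2 × 159.04)) = 2·arctan(0.12638) ≈ 14.4061°.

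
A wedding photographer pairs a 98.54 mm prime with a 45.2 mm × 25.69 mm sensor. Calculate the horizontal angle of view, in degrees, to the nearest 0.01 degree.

Angle of view α = 2·arctan(w/2f) with w = 45.2 mm and f = 98.54 mm.
w/2f = 0.22935; arctan(0.22935) ≈ 12.9173°, so α ≈ 25.8346°.

25.83°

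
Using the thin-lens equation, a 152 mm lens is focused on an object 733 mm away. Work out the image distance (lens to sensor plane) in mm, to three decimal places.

1/dᵢ = 1/f − 1/dₒ = 1/152 − 1/733 = 0.0052147 mm⁻¹.
dᵢ = 1/0.0052147 ≈ 191.7659 mm.

191.766 mm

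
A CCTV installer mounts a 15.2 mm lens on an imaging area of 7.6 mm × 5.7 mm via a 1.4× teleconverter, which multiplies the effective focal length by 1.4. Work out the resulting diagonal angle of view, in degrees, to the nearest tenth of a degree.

25.2°

Effective focal length f = 15.2 × 1.4 = 21.28 mm.
Sensor diagonal = √(7.6² + 5.7²) = √90.2500 ≈ 9.5000 mm.
α = 2·arctan(9.500 / (2 × 21.28)) = 2·arctan(0.22321) ≈ 25.1659°.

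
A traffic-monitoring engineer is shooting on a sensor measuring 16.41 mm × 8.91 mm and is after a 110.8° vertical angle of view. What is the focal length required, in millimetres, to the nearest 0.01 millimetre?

3.07 mm

From α = 2·arctan(h/2f) we get f = h / (2·tan(α/2)).
With h = 8.91 mm and α/2 = 55.4°, tan(α/2) ≈ 1.44958, so f ≈ 8.91 / 2.89917 ≈ 3.0733 mm.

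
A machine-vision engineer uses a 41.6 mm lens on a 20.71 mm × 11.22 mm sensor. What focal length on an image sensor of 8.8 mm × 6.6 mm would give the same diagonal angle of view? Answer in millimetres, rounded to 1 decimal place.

19.4 mm

Sensor diagonal = √(20.71² + 11.22²) = √554.7925 ≈ 23.5540 mm.
Sensor diagonal = √(8.8² + 6.6²) = √121.0000 ≈ 11.0000 mm.
Equal angle of view means equal diagonal/f ratio, so f₂ = f₁ · (diagonal₂/diagonal₁) = 41.6 × 11.0000/23.5540.
f₂ = 41.6 × 0.46701 ≈ 19.428 mm.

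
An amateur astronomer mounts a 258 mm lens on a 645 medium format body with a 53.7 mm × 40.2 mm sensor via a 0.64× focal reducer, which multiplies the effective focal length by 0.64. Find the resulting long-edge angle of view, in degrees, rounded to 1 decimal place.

18.5°

Effective focal length f = 258 × 0.64 = 165.12 mm.
α = 2·arctan(53.7 / (2 × 165.12)) = 2·arctan(0.16261) ≈ 18.4719°.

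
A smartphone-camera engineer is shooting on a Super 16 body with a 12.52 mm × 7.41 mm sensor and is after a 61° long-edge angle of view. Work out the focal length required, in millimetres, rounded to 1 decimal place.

10.6 mm

From α = 2·arctan(w/2f) we get f = w / (2·tan(α/2)).
With w = 12.52 mm and α/2 = 30.5°, tan(α/2) ≈ 0.58905, so f ≈ 12.52 / 1.17809 ≈ 10.6274 mm.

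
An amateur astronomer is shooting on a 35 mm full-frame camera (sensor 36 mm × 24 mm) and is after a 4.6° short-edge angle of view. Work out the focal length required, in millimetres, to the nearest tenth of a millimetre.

298.8 mm

From α = 2·arctan(h/2f) we get f = h / (2·tan(α/2)).
With h = 24 mm and α/2 = 2.3°, tan(α/2) ≈ 0.04016, so f ≈ 24 / 0.08033 ≈ 298.7739 mm.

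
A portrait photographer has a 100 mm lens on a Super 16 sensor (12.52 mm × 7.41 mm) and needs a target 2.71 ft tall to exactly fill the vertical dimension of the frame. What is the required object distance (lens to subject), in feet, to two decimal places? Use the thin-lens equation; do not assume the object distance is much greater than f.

W: 2.71 ft × 304.8 mm/ft = 826.01 mm.
Magnification m = h/W = dᵢ/dₒ; combined with 1/f = 1/dₒ + 1/dᵢ this gives dₒ = f·(1 + W/h).
dₒ = 100 mm × (1 + 826.008/7.41) = 100 × 112.4721 ≈ 11247.206 mm = 11247.206/304.8 ft = 36.9003 ft.

36.90 ft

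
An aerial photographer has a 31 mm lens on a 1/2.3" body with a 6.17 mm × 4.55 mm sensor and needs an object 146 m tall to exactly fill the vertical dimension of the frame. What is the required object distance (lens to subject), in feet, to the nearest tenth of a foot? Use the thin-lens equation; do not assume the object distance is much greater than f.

3263.6 ft

W: 146 m = 146000 mm.
Magnification m = h/W = dᵢ/dₒ; combined with 1/f = 1/dₒ + 1/dᵢ this gives dₒ = f·(1 + W/h).
dₒ = 31 mm × (1 + 146000/4.55) = 31 × 32088.9121 ≈ 994756.275 mm = 994756.275/304.8 ft = 3263.64 ft.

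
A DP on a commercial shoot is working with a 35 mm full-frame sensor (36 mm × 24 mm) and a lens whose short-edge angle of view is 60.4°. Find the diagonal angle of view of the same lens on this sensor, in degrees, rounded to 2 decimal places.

From the short-edge AOV: f = 24 / (2·tan(30.2°)) = 24 / 1.16403 ≈ 20.6181 mm.
Sensor diagonal = √(36² + 24²) = √1872.0000 ≈ 43.2666 mm.
Diagonal AOV = 2·arctan(43.2666 / (2 × 20.6181)) = 2·arctan(1.04924) ≈ 92.7530°.

92.75°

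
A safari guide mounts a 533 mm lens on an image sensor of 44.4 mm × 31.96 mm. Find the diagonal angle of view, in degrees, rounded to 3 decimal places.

5.876°

Sensor diagonal = √(44.4² + 31.96²) = √2992.8016 ≈ 54.7065 mm.
Angle of view α = 2·arctan(d/2f) with d = 54.7065 mm and f = 533 mm.
d/2f = 0.05132; arctan(0.05132) ≈ 2.9378°, so α ≈ 5.8756°.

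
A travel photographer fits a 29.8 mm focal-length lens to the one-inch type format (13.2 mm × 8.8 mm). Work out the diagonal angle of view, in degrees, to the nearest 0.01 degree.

29.81°

Sensor diagonal = √(13.2² + 8.8²) = √251.6800 ≈ 15.8644 mm.
Angle of view α = 2·arctan(d/2f) with d = 15.8644 mm and f = 29.8 mm.
d/2f = 0.26618; arctan(0.26618) ≈ 14.9055°, so α ≈ 29.8109°.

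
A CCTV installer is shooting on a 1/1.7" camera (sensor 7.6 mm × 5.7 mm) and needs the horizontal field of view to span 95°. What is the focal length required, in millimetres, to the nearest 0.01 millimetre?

From α = 2·arctan(w/2f) we get f = w / (2·tan(α/2)).
With w = 7.6 mm and α/2 = 47.5°, tan(α/2) ≈ 1.09131, so f ≈ 7.6 / 2.18262 ≈ 3.4821 mm.

3.48 mm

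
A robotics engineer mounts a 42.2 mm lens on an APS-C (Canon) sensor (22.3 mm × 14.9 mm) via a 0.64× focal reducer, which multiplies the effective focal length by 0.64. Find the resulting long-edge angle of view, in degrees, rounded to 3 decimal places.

44.866°

Effective focal length f = 42.2 × 0.64 = 27.008 mm.
α = 2·arctan(22.3 / (2 × 27.008)) = 2·arctan(0.41284) ≈ 44.8656°.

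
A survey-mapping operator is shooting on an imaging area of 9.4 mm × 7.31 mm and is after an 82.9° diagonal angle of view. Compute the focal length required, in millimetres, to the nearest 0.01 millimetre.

Sensor diagonal = √(9.4² + 7.31²) = √141.7961 ≈ 11.9078 mm.
From α = 2·arctan(d/2f) we get f = d / (2·tan(α/2)).
With d = 11.9078 mm and α/2 = 41.45°, tan(α/2) ≈ 0.88317, so f ≈ 11.9078 / 1.76634 ≈ 6.7415 mm.

6.74 mm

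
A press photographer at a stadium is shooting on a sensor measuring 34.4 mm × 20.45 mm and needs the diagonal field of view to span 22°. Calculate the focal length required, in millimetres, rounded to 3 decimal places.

102.941 mm

Sensor diagonal = √(34.4² + 20.45²) = √1601.5625 ≈ 40.0195 mm.
From α = 2·arctan(d/2f) we get f = d / (2·tan(α/2)).
With d = 40.0195 mm and α/2 = 11°, tan(α/2) ≈ 0.19438, so f ≈ 40.0195 / 0.38876 ≈ 102.9413 mm.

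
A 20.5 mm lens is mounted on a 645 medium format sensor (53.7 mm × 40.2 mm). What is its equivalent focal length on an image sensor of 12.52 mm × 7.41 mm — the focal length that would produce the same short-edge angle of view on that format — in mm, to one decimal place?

Equal angle of view means equal height/f ratio, so f₂ = f₁ · (height₂/height₁) = 20.5 × 7.41/40.2.
f₂ = 20.5 × 0.18433 ≈ 3.779 mm.

3.8 mm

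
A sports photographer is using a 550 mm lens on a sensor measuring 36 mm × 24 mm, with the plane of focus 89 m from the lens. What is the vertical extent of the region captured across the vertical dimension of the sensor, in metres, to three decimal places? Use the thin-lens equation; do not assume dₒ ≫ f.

3.860 m

dₒ: 89 m = 89000 mm.
Similar triangles through the lens centre give W/dₒ = h/dᵢ; with 1/f = 1/dₒ + 1/dᵢ this gives W = h·(dₒ − f)/f.
W = 24 mm × (89000 − 550) / 550 = 24 × 160.8182 ≈ 3859.636 mm = 3.85964 m.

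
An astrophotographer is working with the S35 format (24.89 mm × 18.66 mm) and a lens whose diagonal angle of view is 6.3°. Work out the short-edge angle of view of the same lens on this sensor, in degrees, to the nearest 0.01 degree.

Sensor diagonal = √(24.89² + 18.66²) = √967.7077 ≈ 31.1080 mm.
From the diagonal AOV: f = 31.1080 / (2·tan(3.15°)) = 31.1080 / 0.11007 ≈ 282.6287 mm.
Short-edge AOV = 2·arctan(18.66 / (2 × 282.6287)) = 2·arctan(0.03301) ≈ 3.7815°.

3.78°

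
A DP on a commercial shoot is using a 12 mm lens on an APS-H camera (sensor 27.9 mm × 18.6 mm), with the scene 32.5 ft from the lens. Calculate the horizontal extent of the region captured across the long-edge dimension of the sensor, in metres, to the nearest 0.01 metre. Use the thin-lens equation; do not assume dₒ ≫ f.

dₒ: 32.5 ft × 304.8 mm/ft = 9906.00 mm.
Similar triangles through the lens centre give W/dₒ = w/dᵢ; with 1/f = 1/dₒ + 1/dᵢ this gives W = w·(dₒ − f)/f.
W = 27.9 mm × (9906 − 12) / 12 = 27.9 × 824.5000 ≈ 23003.549 mm = 23.0035 m.

23.00 m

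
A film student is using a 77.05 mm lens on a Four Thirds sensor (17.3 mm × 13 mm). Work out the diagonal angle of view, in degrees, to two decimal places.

Sensor diagonal = √(17.3² + 13²) = √468.2900 ≈ 21.6400 mm.
Angle of view α = 2·arctan(d/2f) with d = 21.6400 mm and f = 77.05 mm.
d/2f = 0.14043; arctan(0.14043) ≈ 7.9937°, so α ≈ 15.9874°.

15.99°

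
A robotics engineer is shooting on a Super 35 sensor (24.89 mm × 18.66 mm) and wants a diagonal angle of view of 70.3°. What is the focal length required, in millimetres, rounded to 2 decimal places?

22.09 mm

Sensor diagonal = √(24.89² + 18.66²) = √967.7077 ≈ 31.1080 mm.
From α = 2·arctan(d/2f) we get f = d / (2·tan(α/2)).
With d = 31.1080 mm and α/2 = 35.15°, tan(α/2) ≈ 0.70412, so f ≈ 31.1080 / 1.40823 ≈ 22.0901 mm.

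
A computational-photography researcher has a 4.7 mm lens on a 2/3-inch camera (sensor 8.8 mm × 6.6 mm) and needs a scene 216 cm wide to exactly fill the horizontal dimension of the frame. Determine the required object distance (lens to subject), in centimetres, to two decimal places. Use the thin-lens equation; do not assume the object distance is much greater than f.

W: 216 cm = 2160 mm.
Magnification m = w/W = dᵢ/dₒ; combined with 1/f = 1/dₒ + 1/dᵢ this gives dₒ = f·(1 + W/w).
dₒ = 4.7 mm × (1 + 2160/8.8) = 4.7 × 246.4545 ≈ 1158.336 mm = 115.834 cm.

115.83 cm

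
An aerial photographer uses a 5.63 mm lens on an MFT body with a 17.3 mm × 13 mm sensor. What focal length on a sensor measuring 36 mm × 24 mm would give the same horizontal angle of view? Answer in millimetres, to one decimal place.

Equal angle of view means equal width/f ratio, so f₂ = f₁ · (width₂/width₁) = 5.63 × 36/17.3.
f₂ = 5.63 × 2.08092 ≈ 11.716 mm.

11.7 mm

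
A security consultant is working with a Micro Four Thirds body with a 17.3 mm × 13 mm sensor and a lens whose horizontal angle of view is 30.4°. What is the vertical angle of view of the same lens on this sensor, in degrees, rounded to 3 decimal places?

23.078°

From the horizontal AOV: f = 17.3 / (2·tan(15.2°)) = 17.3 / 0.54339 ≈ 31.8373 mm.
Vertical AOV = 2·arctan(13 / (2 × 31.8373)) = 2·arctan(0.20416) ≈ 23.0782°.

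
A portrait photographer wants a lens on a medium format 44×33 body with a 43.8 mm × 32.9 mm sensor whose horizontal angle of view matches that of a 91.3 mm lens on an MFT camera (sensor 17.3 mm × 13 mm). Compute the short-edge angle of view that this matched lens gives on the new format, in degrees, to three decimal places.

Equal horizontal AOV ⇒ f₂ = f₁ · 43.8/17.3 = 91.3 × 2.53179 ≈ 231.1526 mm.
Short-edge AOV on the new format = 2·arctan(32.9 / (2 × 231.1526)) = 2·arctan(0.07117) ≈ 8.1412°.

8.141°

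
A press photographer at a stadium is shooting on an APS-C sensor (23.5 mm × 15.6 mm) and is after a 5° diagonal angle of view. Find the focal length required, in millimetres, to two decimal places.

Sensor diagonal = √(23.5² + 15.6²) = √795.6100 ≈ 28.2066 mm.
From α = 2·arctan(d/2f) we get f = d / (2·tan(α/2)).
With d = 28.2066 mm and α/2 = 2.5°, tan(α/2) ≈ 0.04366, so f ≈ 28.2066 / 0.08732 ≈ 323.0182 mm.

323.02 mm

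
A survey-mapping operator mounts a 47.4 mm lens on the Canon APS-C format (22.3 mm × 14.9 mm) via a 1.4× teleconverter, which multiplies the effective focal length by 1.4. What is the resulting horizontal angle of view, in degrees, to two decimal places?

19.08°

Effective focal length f = 47.4 × 1.4 = 66.36 mm.
α = 2·arctan(22.3 / (2 × 66.36)) = 2·arctan(0.16802) ≈ 19.0758°.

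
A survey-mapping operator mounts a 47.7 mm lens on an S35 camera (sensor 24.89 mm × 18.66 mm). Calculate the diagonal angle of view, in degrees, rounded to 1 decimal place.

36.1°

Sensor diagonal = √(24.89² + 18.66²) = √967.7077 ≈ 31.1080 mm.
Angle of view α = 2·arctan(d/2f) with d = 31.1080 mm and f = 47.7 mm.
d/2f = 0.32608; arctan(0.32608) ≈ 18.0601°, so α ≈ 36.1202°.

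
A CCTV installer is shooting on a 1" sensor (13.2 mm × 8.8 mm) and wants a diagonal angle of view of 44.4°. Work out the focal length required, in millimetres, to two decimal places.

19.44 mm

Sensor diagonal = √(13.2² + 8.8²) = √251.6800 ≈ 15.8644 mm.
From α = 2·arctan(d/2f) we get f = d / (2·tan(α/2)).
With d = 15.8644 mm and α/2 = 22.2°, tan(α/2) ≈ 0.40809, so f ≈ 15.8644 / 0.81618 ≈ 19.4373 mm.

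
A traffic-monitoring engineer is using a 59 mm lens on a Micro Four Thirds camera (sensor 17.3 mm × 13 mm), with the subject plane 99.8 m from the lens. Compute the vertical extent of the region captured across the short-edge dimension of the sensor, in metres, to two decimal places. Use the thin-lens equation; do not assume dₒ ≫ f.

21.98 m

dₒ: 99.8 m = 99800 mm.
Similar triangles through the lens centre give W/dₒ = h/dᵢ; with 1/f = 1/dₒ + 1/dᵢ this gives W = h·(dₒ − f)/f.
W = 13 mm × (99800 − 59) / 59 = 13 × 1690.5254 ≈ 21976.831 mm = 21.9768 m.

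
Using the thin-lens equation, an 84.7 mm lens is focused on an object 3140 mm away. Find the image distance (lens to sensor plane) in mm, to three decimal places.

1/dᵢ = 1/f − 1/dₒ = 1/84.7 − 1/3140 = 0.0114879 mm⁻¹.
dᵢ = 1/0.0114879 ≈ 87.0481 mm.

87.048 mm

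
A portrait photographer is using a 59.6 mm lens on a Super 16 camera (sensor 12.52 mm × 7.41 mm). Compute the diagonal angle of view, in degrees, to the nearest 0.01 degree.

13.92°

Sensor diagonal = √(12.52² + 7.41²) = √211.6585 ≈ 14.5485 mm.
Angle of view α = 2·arctan(d/2f) with d = 14.5485 mm and f = 59.6 mm.
d/2f = 0.12205; arctan(0.12205) ≈ 6.9586°, so α ≈ 13.9172°.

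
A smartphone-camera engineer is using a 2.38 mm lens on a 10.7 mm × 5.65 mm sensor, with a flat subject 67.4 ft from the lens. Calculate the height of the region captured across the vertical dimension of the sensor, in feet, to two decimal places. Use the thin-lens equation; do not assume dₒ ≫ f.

159.99 ft

dₒ: 67.4 ft × 304.8 mm/ft = 20543.52 mm.
Similar triangles through the lens centre give W/dₒ = h/dᵢ; with 1/f = 1/dₒ + 1/dᵢ this gives W = h·(dₒ − f)/f.
W = 5.65 mm × (20543.5 − 2.38) / 2.38 = 5.65 × 8630.7308 ≈ 48763.629 mm = 48763.629/304.8 ft = 159.986 ft.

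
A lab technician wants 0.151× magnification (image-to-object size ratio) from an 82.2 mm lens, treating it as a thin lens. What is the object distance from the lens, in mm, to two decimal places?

With m = dᵢ/dₒ and 1/f = 1/dₒ + 1/dᵢ, substituting dᵢ = m·dₒ gives 1/f = (1 + 1/m)/dₒ, hence dₒ = f·(1 + 1/m).
dₒ = 82.2 × (1 + 1/0.151) = 82.2 × 7.62252 ≈ 626.571 mm.

626.57 mm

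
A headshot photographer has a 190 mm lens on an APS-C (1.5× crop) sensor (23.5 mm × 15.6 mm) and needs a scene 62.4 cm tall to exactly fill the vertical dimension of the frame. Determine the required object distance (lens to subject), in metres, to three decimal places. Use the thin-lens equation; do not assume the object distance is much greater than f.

7.790 m

W: 62.4 cm = 624 mm.
Magnification m = h/W = dᵢ/dₒ; combined with 1/f = 1/dₒ + 1/dᵢ this gives dₒ = f·(1 + W/h).
dₒ = 190 mm × (1 + 624/15.6) = 190 × 41.0000 ≈ 7790.000 mm = 7.79 m.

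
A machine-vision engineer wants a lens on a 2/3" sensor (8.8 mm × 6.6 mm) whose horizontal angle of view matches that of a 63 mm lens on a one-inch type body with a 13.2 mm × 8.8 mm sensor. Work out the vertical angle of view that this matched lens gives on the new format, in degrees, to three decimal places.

8.985°

Equal horizontal AOV ⇒ f₂ = f₁ · 8.8/13.2 = 63 × 0.66667 ≈ 42.0000 mm.
Vertical AOV on the new format = 2·arctan(6.6 / (2 × 42.0000)) = 2·arctan(0.07857) ≈ 8.9852°.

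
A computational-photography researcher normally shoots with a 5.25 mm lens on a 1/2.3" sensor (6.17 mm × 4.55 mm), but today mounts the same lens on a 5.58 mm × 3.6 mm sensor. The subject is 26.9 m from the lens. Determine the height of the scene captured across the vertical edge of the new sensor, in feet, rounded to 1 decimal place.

The focal length stays 5.25 mm; the relevant sensor dimension is now h = 3.6 mm. Object distance dₒ = 26.9 m = 26900 mm.
Thin-lens field height W = h·(dₒ − f)/f = 3.6 × (26900 − 5.25)/5.25 ≈ 18442.114 mm = 18442.114/304.8 ft = 60.5056 ft.

60.5 ft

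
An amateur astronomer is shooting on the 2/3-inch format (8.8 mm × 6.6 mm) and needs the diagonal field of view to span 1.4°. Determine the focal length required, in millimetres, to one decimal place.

Sensor diagonal = √(8.8² + 6.6²) = √121.0000 ≈ 11.0000 mm.
From α = 2·arctan(d/2f) we get f = d / (2·tan(α/2)).
With d = 11.0000 mm and α/2 = 0.7°, tan(α/2) ≈ 0.01222, so f ≈ 11.0000 / 0.02444 ≈ 450.1587 mm.

450.2 mm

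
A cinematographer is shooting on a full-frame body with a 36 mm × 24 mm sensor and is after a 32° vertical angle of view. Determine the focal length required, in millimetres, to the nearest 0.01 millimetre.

41.85 mm

From α = 2·arctan(h/2f) we get f = h / (2·tan(α/2)).
With h = 24 mm and α/2 = 16°, tan(α/2) ≈ 0.28675, so f ≈ 24 / 0.57349 ≈ 41.8490 mm.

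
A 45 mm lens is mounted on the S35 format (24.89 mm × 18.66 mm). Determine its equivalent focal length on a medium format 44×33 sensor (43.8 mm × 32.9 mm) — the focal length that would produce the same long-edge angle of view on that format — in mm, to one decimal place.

Equal angle of view means equal width/f ratio, so f₂ = f₁ · (width₂/width₁) = 45 × 43.8/24.89.
f₂ = 45 × 1.75974 ≈ 79.188 mm.

79.2 mm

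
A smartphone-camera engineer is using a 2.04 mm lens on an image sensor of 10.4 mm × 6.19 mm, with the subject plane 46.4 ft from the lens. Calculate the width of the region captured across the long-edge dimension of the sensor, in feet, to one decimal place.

236.5 ft

dₒ: 46.4 ft × 304.8 mm/ft = 14142.72 mm.
Similar triangles through the lens centre give W/dₒ = w/dᵢ; with 1/f = 1/dₒ + 1/dᵢ this gives W = w·(dₒ − f)/f.
W = 10.4 mm × (14142.7 − 2.04) / 2.04 = 10.4 × 6931.7057 ≈ 72089.739 mm = 72089.739/304.8 ft = 236.515 ft.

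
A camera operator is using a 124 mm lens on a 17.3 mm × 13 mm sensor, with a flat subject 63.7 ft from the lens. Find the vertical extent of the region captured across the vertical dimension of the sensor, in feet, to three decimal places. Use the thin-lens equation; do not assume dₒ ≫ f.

dₒ: 63.7 ft × 304.8 mm/ft = 19415.76 mm.
Similar triangles through the lens centre give W/dₒ = h/dᵢ; with 1/f = 1/dₒ + 1/dᵢ this gives W = h·(dₒ − f)/f.
W = 13 mm × (19415.8 − 124) / 124 = 13 × 155.5787 ≈ 2022.523 mm = 2022.523/304.8 ft = 6.63557 ft.

6.636 ft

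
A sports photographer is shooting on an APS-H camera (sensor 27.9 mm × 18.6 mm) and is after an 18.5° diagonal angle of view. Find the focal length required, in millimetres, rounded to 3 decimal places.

102.946 mm

Sensor diagonal = √(27.9² + 18.6²) = √1124.3700 ≈ 33.5316 mm.
From α = 2·arctan(d/2f) we get f = d / (2·tan(α/2)).
With d = 33.5316 mm and α/2 = 9.25°, tan(α/2) ≈ 0.16286, so f ≈ 33.5316 / 0.32572 ≈ 102.9460 mm.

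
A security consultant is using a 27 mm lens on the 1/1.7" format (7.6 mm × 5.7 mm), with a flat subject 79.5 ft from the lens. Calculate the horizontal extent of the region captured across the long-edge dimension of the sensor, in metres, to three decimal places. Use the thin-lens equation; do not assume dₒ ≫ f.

dₒ: 79.5 ft × 304.8 mm/ft = 24231.60 mm.
Similar triangles through the lens centre give W/dₒ = w/dᵢ; with 1/f = 1/dₒ + 1/dᵢ this gives W = w·(dₒ − f)/f.
W = 7.6 mm × (24231.6 − 27) / 27 = 7.6 × 896.4666 ≈ 6813.146 mm = 6.81315 m.

6.813 m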